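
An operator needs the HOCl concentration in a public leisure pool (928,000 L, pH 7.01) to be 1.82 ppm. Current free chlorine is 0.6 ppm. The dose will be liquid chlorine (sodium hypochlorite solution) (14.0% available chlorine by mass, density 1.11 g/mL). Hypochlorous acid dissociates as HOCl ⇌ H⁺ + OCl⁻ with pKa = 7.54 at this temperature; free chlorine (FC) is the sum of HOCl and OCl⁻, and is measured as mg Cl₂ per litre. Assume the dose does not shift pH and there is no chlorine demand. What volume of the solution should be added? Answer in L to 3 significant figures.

10.5 L

[OCl⁻]/[HOCl] = 10^(pH − pKa) = 10^(7.01 − 7.54) = 0.2951; fraction as HOCl = 1/(1 + 0.2951) = 0.7721.
Free chlorine required for 1.82 ppm HOCl: 1.82 / 0.7721 = 2.357 ppm.
FC to add: 2.357 − 0.6 = 1.757 mg/L as Cl₂.
Cl₂ equivalent: 1.757 mg/L × 928,000 L = 1631 g.
Product at 14.0% available Cl: 1631 / 0.14 = 11,650 g.
Volume: 11,650 g ÷ 1.11 g/mL = 10,490 mL.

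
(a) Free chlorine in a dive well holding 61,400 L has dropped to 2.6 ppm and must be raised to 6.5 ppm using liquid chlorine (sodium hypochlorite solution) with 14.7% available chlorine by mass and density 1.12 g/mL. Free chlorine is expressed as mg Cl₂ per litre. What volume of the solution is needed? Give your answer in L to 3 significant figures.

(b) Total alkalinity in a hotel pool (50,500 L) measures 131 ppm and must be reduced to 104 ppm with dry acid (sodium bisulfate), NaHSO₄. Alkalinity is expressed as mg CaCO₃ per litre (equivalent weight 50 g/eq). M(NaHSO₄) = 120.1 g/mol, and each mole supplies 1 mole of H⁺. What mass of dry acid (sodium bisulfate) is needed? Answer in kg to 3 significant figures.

(a) 1.45 L; (b) 3.28 kg

(a) Chlorine deficit: 6.5 − 2.6 = 3.9 ppm = 3.9 mg/L as Cl₂.
(a) Cl₂ equivalent needed: 3.9 mg/L × 61,400 L = 239,500 mg = 239.5 g.
(a) Product at 14.7% available chlorine: 239.5 / 0.147 = 1629 g.
(a) Volume at density 1.12 g/mL: 1629 g ÷ 1.12 g/mL = 1454 mL.

(b) Alkalinity to neutralize: (131 − 104) = 27 mg/L as CaCO₃ × 50,500 L = 1364 g as CaCO₃.
(b) Equivalents of H⁺ required: 1364 ÷ 50 g/eq = 27.27 eq = 27.27 mol NaHSO₄.
(b) Mass of NaHSO₄: 27.27 × 120.1 = 3275 g.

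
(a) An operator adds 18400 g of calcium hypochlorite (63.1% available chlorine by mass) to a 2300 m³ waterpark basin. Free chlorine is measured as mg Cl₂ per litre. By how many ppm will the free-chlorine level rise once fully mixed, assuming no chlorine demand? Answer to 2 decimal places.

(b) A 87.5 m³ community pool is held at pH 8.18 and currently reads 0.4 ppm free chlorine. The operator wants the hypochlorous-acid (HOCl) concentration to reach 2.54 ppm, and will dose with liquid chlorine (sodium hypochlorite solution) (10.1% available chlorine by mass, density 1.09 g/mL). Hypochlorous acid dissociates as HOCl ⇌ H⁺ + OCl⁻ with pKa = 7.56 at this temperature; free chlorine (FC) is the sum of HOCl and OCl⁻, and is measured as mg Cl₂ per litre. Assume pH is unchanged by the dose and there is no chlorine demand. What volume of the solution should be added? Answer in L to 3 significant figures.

(a) Volume: 2300 m³ = 2,300,000 L.
(a) Available chlorine delivered: 18,400 g × 0.631 = 11,610 g as Cl₂.
(a) Concentration rise: 11,610 g / 2,300,000 L = 5.048 mg/L = 5.05 ppm.

(b) Volume: 87.5 m³ = 87,500 L.
(b) [OCl⁻]/[HOCl] = 10^(pH − pKa) = 10^(8.18 − 7.56) = 4.169; fraction as HOCl = 1/(1 + 4.169) = 0.1935.
(b) Free chlorine required for 2.54 ppm HOCl: 2.54 / 0.1935 = 13.13 ppm.
(b) FC to add: 13.13 − 0.4 = 12.73 mg/L as Cl₂.
(b) Cl₂ equivalent: 12.73 mg/L × 87,500 L = 1114 g.
(b) Product at 10.1% available Cl: 1114 / 0.101 = 11,030 g.
(b) Volume: 11,030 g ÷ 1.09 g/mL = 10,120 mL.

(a) 5.05 ppm; (b) 10.1 L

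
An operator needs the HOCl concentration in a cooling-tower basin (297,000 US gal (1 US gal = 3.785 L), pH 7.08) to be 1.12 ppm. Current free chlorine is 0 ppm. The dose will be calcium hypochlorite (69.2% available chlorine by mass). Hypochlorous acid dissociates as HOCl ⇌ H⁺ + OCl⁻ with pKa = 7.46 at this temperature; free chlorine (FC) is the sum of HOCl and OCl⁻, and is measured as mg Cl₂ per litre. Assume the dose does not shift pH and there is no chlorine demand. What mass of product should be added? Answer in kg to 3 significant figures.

Volume: 297,000 US gal × 3.785 L/gal = 1,124,145 L.
[OCl⁻]/[HOCl] = 10^(pH − pKa) = 10^(7.08 − 7.46) = 0.4169; fraction as HOCl = 1/(1 + 0.4169) = 0.7058.
Free chlorine required for 1.12 ppm HOCl: 1.12 / 0.7058 = 1.587 ppm.
FC to add: 1.587 − 0 = 1.587 mg/L as Cl₂.
Cl₂ equivalent: 1.587 mg/L × 1,124,145 L = 1784 g.
Product at 69.2% available Cl: 1784 / 0.692 = 2578 g.

2.58 kg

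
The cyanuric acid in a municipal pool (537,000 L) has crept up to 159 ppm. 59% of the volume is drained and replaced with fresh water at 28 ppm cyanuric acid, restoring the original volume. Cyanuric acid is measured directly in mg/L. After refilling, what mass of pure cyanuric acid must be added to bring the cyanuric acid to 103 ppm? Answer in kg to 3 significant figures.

11.4 kg

After draining 59% and refilling: 159 × 0.41 + 28 × 0.59 = 81.71 ppm.
Deficit to target: 103 − 81.71 = 21.29 mg/L.
Mass: 21.29 mg/L × 537,000 L = 11,430 g cyanuric acid.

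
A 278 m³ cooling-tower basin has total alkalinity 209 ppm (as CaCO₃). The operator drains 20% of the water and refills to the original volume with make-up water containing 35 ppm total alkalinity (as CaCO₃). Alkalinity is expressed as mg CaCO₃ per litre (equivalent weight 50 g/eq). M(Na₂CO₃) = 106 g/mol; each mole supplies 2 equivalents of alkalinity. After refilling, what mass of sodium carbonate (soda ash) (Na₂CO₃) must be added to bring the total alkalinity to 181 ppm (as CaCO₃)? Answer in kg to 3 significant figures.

Volume: 278 m³ = 278,000 L.
After draining 20% and refilling: 209 × 0.80 + 35 × 0.20 = 174.2 ppm.
Deficit to target: 181 − 174.2 = 6.8 mg/L.
As CaCO₃: 6.8 mg/L × 278,000 L = 1890 g; ÷ 50 g/eq ÷ 2 = 18.9 mol Na₂CO₃.
Mass: 18.9 × 106 = 2004 g.

2.00 kg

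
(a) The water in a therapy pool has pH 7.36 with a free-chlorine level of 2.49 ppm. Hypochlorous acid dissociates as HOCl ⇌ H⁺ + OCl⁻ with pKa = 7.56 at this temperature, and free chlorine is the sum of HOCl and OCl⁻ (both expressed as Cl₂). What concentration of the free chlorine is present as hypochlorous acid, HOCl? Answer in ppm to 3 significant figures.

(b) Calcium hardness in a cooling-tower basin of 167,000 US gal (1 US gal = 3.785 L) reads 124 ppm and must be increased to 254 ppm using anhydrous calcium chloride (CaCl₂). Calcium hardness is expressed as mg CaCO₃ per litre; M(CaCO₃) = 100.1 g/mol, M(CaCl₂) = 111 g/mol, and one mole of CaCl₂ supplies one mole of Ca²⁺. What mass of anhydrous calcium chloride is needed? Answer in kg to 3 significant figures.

(a) 1.53 ppm; (b) 91.1 kg

(a) [OCl⁻]/[HOCl] = 10^(pH − pKa) = 10^(7.36 − 7.56) = 10^-0.20 = 0.631.
(a) Fraction as HOCl = 1 / (1 + 0.631) = 0.6131.
(a) HOCl = 0.6131 × 2.49 ppm = 1.527 ppm.

(b) Volume: 167,000 US gal × 3.785 L/gal = 632,095 L.
(b) Hardness to add: (254 − 124) = 130 mg/L as CaCO₃ × 632,095 L = 82,170 g as CaCO₃.
(b) Moles of Ca²⁺ (1 mol Ca²⁺ ≡ 1 mol CaCO₃): 82,170 / 100.1 g/mol = 820.9 mol.
(b) Mass of CaCl₂: 820.9 × 111 = 91,120 g.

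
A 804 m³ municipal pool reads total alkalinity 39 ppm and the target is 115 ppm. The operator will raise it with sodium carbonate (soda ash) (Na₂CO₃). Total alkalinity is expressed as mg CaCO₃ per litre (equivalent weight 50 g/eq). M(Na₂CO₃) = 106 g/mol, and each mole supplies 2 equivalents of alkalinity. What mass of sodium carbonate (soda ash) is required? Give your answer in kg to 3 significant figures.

64.8 kg

Volume: 804 m³ = 804,000 L.
Alkalinity to add: (115 − 39) = 76 mg/L as CaCO₃ × 804,000 L = 61,100 g as CaCO₃.
Equivalents: 61,100 g ÷ 50 g/eq = 1222 eq.
Each mole of Na₂CO₃ supplies 2 eq, so 1222 / 2 = 611 mol.
Mass: 611 mol × 106 g/mol = 64,770 g.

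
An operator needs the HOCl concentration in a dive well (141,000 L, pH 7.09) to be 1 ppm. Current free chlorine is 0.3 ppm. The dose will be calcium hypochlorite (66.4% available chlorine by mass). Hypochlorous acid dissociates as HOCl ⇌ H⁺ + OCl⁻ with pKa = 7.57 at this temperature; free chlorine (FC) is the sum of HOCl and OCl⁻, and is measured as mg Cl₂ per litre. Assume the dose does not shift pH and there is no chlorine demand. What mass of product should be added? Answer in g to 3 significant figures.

[OCl⁻]/[HOCl] = 10^(pH − pKa) = 10^(7.09 − 7.57) = 0.3311; fraction as HOCl = 1/(1 + 0.3311) = 0.7512.
Free chlorine required for 1 ppm HOCl: 1 / 0.7512 = 1.331 ppm.
FC to add: 1.331 − 0.3 = 1.031 mg/L as Cl₂.
Cl₂ equivalent: 1.031 mg/L × 141,000 L = 145.4 g.
Product at 66.4% available Cl: 145.4 / 0.664 = 219 g.

219 g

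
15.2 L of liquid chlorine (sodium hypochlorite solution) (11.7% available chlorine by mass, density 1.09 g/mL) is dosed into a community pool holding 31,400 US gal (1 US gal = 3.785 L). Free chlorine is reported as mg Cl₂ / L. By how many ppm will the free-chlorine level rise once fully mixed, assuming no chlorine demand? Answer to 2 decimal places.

16.31 ppm

Volume: 31,400 US gal × 3.785 L/gal = 118,849 L.
Mass of solution: 15.2 L × 1000 mL/L × 1.09 g/mL = 16,570 g.
Available chlorine delivered: 16,570 g × 0.117 = 1938 g as Cl₂.
Concentration rise: 1938 g / 118,849 L = 16.31 mg/L = 16.31 ppm.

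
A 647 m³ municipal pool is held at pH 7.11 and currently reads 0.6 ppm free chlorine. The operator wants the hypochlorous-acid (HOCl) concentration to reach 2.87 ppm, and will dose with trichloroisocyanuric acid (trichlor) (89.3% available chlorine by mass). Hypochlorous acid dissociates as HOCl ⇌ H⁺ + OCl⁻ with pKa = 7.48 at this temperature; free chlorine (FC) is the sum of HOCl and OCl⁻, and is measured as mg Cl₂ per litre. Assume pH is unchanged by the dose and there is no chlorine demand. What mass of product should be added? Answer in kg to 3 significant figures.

Volume: 647 m³ = 647,000 L.
[OCl⁻]/[HOCl] = 10^(pH − pKa) = 10^(7.11 − 7.48) = 0.4266; fraction as HOCl = 1/(1 + 0.4266) = 0.701.
Free chlorine required for 2.87 ppm HOCl: 2.87 / 0.701 = 4.094 ppm.
FC to add: 4.094 − 0.6 = 3.494 mg/L as Cl₂.
Cl₂ equivalent: 3.494 mg/L × 647,000 L = 2261 g.
Product at 89.3% available Cl: 2261 / 0.893 = 2532 g.

2.53 kg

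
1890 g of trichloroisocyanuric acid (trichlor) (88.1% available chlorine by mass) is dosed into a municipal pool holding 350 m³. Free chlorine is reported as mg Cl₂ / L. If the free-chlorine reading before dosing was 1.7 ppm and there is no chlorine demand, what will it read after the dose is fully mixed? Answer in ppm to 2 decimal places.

6.46 ppm

Volume: 350 m³ = 350,000 L.
Available chlorine delivered: 1890 g × 0.881 = 1665 g as Cl₂.
Concentration rise: 1665 g / 350,000 L = 4.757 mg/L = 4.76 ppm.
Final FC: 1.7 + 4.76 = 6.46 ppm.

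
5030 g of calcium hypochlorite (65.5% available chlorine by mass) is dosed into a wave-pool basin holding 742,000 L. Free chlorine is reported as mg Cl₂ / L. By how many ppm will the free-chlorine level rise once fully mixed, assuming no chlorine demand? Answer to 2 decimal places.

Available chlorine delivered: 5030 g × 0.655 = 3295 g as Cl₂.
Concentration rise: 3295 g / 742,000 L = 4.44 mg/L = 4.44 ppm.

4.44 ppm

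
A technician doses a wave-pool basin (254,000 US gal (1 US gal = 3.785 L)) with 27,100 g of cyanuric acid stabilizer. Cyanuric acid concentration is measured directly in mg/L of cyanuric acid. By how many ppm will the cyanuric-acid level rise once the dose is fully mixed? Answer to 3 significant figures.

28.2 ppm

Volume: 254,000 US gal × 3.785 L/gal = 961,390 L.
Rise: 27,100 g / 961,390 L × 1000 = 28.19 mg/L.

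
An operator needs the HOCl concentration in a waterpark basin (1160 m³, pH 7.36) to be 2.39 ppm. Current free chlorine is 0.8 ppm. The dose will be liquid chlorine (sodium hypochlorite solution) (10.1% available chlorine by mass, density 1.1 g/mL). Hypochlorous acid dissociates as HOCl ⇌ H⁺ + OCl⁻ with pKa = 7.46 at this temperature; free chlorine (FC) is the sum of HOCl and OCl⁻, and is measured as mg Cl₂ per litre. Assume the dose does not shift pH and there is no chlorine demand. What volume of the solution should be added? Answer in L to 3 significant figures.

36.4 L

Volume: 1160 m³ = 1,160,000 L.
[OCl⁻]/[HOCl] = 10^(pH − pKa) = 10^(7.36 − 7.46) = 0.7943; fraction as HOCl = 1/(1 + 0.7943) = 0.5573.
Free chlorine required for 2.39 ppm HOCl: 2.39 / 0.5573 = 4.288 ppm.
FC to add: 4.288 − 0.8 = 3.488 mg/L as Cl₂.
Cl₂ equivalent: 3.488 mg/L × 1,160,000 L = 4047 g.
Product at 10.1% available Cl: 4047 / 0.101 = 40,070 g.
Volume: 40,070 g ÷ 1.1 g/mL = 36,420 mL.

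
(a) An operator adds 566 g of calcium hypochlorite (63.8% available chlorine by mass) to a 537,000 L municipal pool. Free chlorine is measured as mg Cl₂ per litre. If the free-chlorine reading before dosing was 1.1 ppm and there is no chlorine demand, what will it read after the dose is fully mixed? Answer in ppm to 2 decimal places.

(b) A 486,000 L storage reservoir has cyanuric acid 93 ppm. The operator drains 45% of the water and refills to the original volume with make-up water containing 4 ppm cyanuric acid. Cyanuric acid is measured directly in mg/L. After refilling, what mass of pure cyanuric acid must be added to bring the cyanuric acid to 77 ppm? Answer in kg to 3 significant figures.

(a) Available chlorine delivered: 566 g × 0.638 = 361.1 g as Cl₂.
(a) Concentration rise: 361.1 g / 537,000 L = 0.6725 mg/L = 0.67 ppm.
(a) Final FC: 1.1 + 0.67 = 1.77 ppm.

(b) After draining 45% and refilling: 93 × 0.55 + 4 × 0.45 = 52.95 ppm.
(b) Deficit to target: 77 − 52.95 = 24.05 mg/L.
(b) Mass: 24.05 mg/L × 486,000 L = 11,690 g cyanuric acid.

(a) 1.77 ppm; (b) 11.7 kg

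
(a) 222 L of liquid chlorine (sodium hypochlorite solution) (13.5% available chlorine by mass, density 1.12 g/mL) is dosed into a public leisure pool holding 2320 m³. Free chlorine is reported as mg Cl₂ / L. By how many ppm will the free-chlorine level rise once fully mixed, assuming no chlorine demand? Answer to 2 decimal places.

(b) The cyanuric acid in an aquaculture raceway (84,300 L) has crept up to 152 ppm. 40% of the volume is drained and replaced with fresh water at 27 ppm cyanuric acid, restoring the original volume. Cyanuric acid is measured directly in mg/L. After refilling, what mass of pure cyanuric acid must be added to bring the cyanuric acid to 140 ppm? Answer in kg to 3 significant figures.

(a) Volume: 2320 m³ = 2,320,000 L.
(a) Mass of solution: 222 L × 1000 mL/L × 1.12 g/mL = 248,600 g.
(a) Available chlorine delivered: 248,600 g × 0.135 = 33,570 g as Cl₂.
(a) Concentration rise: 33,570 g / 2,320,000 L = 14.47 mg/L = 14.47 ppm.

(b) After draining 40% and refilling: 152 × 0.60 + 27 × 0.40 = 102 ppm.
(b) Deficit to target: 140 − 102 = 38 mg/L.
(b) Mass: 38 mg/L × 84,300 L = 3203 g cyanuric acid.

(a) 14.47 ppm; (b) 3.20 kg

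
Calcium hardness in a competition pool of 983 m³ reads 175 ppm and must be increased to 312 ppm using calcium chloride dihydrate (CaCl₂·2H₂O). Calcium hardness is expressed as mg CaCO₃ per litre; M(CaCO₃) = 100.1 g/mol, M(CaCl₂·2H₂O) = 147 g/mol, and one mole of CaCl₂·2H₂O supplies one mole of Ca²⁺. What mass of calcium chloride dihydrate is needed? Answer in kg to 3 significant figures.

Volume: 983 m³ = 983,000 L.
Hardness to add: (312 − 175) = 137 mg/L as CaCO₃ × 983,000 L = 134,700 g as CaCO₃.
Moles of Ca²⁺ (1 mol Ca²⁺ ≡ 1 mol CaCO₃): 134,700 / 100.1 g/mol = 1345 mol.
Mass of CaCl₂·2H₂O: 1345 × 147 = 197,800 g.

198 kg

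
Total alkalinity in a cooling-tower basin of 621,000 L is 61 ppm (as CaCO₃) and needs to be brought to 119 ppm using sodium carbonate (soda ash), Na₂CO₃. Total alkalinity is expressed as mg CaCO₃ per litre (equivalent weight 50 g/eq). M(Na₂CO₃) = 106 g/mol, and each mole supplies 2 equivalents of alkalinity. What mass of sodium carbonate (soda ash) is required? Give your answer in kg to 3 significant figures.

38.2 kg

Alkalinity to add: (119 − 61) = 58 mg/L as CaCO₃ × 621,000 L = 36,020 g as CaCO₃.
Equivalents: 36,020 g ÷ 50 g/eq = 720.4 eq.
Each mole of Na₂CO₃ supplies 2 eq, so 720.4 / 2 = 360.2 mol.
Mass: 360.2 mol × 106 g/mol = 38,180 g.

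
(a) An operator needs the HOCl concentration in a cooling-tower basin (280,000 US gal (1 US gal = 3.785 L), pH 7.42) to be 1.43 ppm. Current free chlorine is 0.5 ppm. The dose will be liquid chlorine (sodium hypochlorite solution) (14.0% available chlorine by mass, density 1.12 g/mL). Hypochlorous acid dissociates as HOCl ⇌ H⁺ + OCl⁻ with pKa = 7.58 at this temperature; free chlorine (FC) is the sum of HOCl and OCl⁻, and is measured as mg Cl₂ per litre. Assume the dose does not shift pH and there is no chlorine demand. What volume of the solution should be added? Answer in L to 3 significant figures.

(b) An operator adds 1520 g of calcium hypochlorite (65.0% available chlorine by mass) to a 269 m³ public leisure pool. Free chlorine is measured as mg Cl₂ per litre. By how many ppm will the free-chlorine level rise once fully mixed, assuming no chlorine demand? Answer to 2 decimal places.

(a) Volume: 280,000 US gal × 3.785 L/gal = 1,059,800 L.
(a) [OCl⁻]/[HOCl] = 10^(pH − pKa) = 10^(7.42 − 7.58) = 0.6918; fraction as HOCl = 1/(1 + 0.6918) = 0.5911.
(a) Free chlorine required for 1.43 ppm HOCl: 1.43 / 0.5911 = 2.419 ppm.
(a) FC to add: 2.419 − 0.5 = 1.919 mg/L as Cl₂.
(a) Cl₂ equivalent: 1.919 mg/L × 1,059,800 L = 2034 g.
(a) Product at 14.0% available Cl: 2034 / 0.14 = 14,530 g.
(a) Volume: 14,530 g ÷ 1.12 g/mL = 12,970 mL.

(b) Volume: 269 m³ = 269,000 L.
(b) Available chlorine delivered: 1520 g × 0.65 = 988 g as Cl₂.
(b) Concentration rise: 988 g / 269,000 L = 3.673 mg/L = 3.67 ppm.

(a) 13.0 L; (b) 3.67 ppm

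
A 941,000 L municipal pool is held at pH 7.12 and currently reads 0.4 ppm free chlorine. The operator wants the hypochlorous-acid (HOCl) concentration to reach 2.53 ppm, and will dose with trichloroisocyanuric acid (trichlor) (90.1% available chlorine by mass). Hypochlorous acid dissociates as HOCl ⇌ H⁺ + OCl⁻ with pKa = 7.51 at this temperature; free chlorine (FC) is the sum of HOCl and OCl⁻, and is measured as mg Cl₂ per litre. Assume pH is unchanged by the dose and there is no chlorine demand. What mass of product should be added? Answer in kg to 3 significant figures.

[OCl⁻]/[HOCl] = 10^(pH − pKa) = 10^(7.12 − 7.51) = 0.4074; fraction as HOCl = 1/(1 + 0.4074) = 0.7105.
Free chlorine required for 2.53 ppm HOCl: 2.53 / 0.7105 = 3.561 ppm.
FC to add: 3.561 − 0.4 = 3.161 mg/L as Cl₂.
Cl₂ equivalent: 3.161 mg/L × 941,000 L = 2974 g.
Product at 90.1% available Cl: 2974 / 0.901 = 3301 g.

3.30 kg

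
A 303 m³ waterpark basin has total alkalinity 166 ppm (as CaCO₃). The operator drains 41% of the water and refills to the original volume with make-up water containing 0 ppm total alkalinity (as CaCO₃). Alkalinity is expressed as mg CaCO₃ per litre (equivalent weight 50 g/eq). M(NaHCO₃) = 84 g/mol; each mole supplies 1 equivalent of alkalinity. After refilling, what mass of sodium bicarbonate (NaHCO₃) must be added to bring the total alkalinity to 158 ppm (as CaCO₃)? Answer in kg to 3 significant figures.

Volume: 303 m³ = 303,000 L.
After draining 41% and refilling: 166 × 0.59 + 0 × 0.41 = 97.94 ppm.
Deficit to target: 158 − 97.94 = 60.06 mg/L.
As CaCO₃: 60.06 mg/L × 303,000 L = 18,200 g; ÷ 50 g/eq ÷ 1 = 364 mol NaHCO₃.
Mass: 364 × 84 = 30,570 g.

30.6 kg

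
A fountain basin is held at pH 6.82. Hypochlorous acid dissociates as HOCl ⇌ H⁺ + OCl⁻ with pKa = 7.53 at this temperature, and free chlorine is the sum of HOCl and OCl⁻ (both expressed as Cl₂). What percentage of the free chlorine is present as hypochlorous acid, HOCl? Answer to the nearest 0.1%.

83.7%

[OCl⁻]/[HOCl] = 10^(pH − pKa) = 10^(6.82 − 7.53) = 10^-0.71 = 0.195.
Fraction as HOCl = 1 / (1 + 0.195) = 0.8368.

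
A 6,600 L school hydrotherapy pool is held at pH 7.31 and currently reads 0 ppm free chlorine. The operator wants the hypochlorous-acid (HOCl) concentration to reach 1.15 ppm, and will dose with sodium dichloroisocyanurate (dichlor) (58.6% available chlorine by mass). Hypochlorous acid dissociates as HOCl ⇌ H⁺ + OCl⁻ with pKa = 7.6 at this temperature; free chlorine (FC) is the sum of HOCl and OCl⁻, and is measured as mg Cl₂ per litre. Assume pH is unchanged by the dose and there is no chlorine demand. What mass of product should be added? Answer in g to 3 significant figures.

[OCl⁻]/[HOCl] = 10^(pH − pKa) = 10^(7.31 − 7.6) = 0.5129; fraction as HOCl = 1/(1 + 0.5129) = 0.661.
Free chlorine required for 1.15 ppm HOCl: 1.15 / 0.661 = 1.74 ppm.
FC to add: 1.74 − 0 = 1.74 mg/L as Cl₂.
Cl₂ equivalent: 1.74 mg/L × 6,600 L = 11.48 g.
Product at 58.6% available Cl: 11.48 / 0.586 = 19.59 g.

19.6 g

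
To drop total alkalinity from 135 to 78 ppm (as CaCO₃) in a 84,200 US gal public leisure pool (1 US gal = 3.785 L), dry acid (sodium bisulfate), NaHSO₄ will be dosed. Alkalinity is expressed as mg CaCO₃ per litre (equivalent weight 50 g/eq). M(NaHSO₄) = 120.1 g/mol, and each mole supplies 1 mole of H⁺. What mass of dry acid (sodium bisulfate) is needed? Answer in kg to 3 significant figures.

Volume: 84,200 US gal × 3.785 L/gal = 318,697 L.
Alkalinity to neutralize: (135 − 78) = 57 mg/L as CaCO₃ × 318,697 L = 18,170 g as CaCO₃.
Equivalents of H⁺ required: 18,170 ÷ 50 g/eq = 363.3 eq = 363.3 mol NaHSO₄.
Mass of NaHSO₄: 363.3 × 120.1 = 43,630 g.

43.6 kg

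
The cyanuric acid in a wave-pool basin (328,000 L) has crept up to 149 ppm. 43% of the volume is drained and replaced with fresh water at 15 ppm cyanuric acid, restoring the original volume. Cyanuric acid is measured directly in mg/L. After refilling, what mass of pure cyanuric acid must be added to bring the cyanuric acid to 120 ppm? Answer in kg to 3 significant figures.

9.39 kg

After draining 43% and refilling: 149 × 0.57 + 15 × 0.43 = 91.38 ppm.
Deficit to target: 120 − 91.38 = 28.62 mg/L.
Mass: 28.62 mg/L × 328,000 L = 9387 g cyanuric acid.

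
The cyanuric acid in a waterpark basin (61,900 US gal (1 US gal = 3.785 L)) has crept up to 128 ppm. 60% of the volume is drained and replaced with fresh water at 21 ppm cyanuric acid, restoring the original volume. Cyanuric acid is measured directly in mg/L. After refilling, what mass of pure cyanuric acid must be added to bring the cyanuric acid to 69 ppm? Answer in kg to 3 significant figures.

1.22 kg

Volume: 61,900 US gal × 3.785 L/gal = 234,292 L.
After draining 60% and refilling: 128 × 0.40 + 21 × 0.60 = 63.8 ppm.
Deficit to target: 69 − 63.8 = 5.2 mg/L.
Mass: 5.2 mg/L × 234,292 L = 1218 g cyanuric acid.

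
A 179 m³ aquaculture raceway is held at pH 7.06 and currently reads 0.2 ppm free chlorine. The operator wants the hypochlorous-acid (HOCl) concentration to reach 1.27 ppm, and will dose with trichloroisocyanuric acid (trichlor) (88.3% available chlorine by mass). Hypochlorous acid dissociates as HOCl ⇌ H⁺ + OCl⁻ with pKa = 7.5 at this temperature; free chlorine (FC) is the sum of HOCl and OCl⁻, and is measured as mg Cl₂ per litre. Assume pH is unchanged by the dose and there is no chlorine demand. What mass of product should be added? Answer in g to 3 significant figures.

310 g

Volume: 179 m³ = 179,000 L.
[OCl⁻]/[HOCl] = 10^(pH − pKa) = 10^(7.06 − 7.5) = 0.3631; fraction as HOCl = 1/(1 + 0.3631) = 0.7336.
Free chlorine required for 1.27 ppm HOCl: 1.27 / 0.7336 = 1.731 ppm.
FC to add: 1.731 − 0.2 = 1.531 mg/L as Cl₂.
Cl₂ equivalent: 1.531 mg/L × 179,000 L = 274.1 g.
Product at 88.3% available Cl: 274.1 / 0.883 = 310.4 g.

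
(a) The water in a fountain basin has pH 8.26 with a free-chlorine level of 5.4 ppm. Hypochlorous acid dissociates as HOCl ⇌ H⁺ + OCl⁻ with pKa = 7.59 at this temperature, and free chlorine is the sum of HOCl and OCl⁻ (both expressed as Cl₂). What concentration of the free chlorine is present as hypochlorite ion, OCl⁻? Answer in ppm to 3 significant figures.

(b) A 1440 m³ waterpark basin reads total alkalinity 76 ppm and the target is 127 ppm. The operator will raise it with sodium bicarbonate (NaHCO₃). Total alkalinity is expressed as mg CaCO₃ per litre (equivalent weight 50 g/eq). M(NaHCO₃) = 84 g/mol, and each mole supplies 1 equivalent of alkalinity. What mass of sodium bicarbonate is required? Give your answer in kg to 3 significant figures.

(a) [OCl⁻]/[HOCl] = 10^(pH − pKa) = 10^(8.26 − 7.59) = 10^0.67 = 4.677.
(a) Fraction as HOCl = 1 / (1 + 4.677) = 0.1761.
(a) OCl⁻ = (1 − 0.1761) × 5.4 ppm = 4.449 ppm.

(b) Volume: 1440 m³ = 1,440,000 L.
(b) Alkalinity to add: (127 − 76) = 51 mg/L as CaCO₃ × 1,440,000 L = 73,440 g as CaCO₃.
(b) Equivalents: 73,440 g ÷ 50 g/eq = 1469 eq.
(b) NaHCO₃ supplies 1 eq per mole → 1469 mol.
(b) Mass: 1469 mol × 84 g/mol = 123,400 g.

(a) 4.45 ppm; (b) 123 kg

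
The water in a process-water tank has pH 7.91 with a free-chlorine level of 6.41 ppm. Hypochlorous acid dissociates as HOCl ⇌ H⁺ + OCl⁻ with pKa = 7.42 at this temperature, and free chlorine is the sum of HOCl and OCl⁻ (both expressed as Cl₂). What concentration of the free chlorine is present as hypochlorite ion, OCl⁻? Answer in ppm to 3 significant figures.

4.84 ppm

[OCl⁻]/[HOCl] = 10^(pH − pKa) = 10^(7.91 − 7.42) = 10^0.49 = 3.09.
Fraction as HOCl = 1 / (1 + 3.09) = 0.2445.
OCl⁻ = (1 − 0.2445) × 6.41 ppm = 4.843 ppm.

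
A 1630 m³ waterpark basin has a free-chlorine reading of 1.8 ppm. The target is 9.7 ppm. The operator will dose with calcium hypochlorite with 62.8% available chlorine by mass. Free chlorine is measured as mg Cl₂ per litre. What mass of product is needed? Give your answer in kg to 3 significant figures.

20.5 kg

Volume: 1630 m³ = 1,630,000 L.
Chlorine deficit: 9.7 − 1.8 = 7.9 ppm = 7.9 mg/L as Cl₂.
Cl₂ equivalent needed: 7.9 mg/L × 1,630,000 L = 12,880,000 mg = 12,880 g.
Product at 62.8% available chlorine: 12,880 / 0.628 = 20,500 g.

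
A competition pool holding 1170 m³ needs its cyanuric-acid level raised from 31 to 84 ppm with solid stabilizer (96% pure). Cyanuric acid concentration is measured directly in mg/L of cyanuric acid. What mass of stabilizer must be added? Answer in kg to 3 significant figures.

64.6 kg

Volume: 1170 m³ = 1,170,000 L.
CYA to add: (84 − 31) = 53 mg/L × 1,170,000 L = 62,010 g cyanuric acid.
At 96% purity: 62,010 / 0.96 = 64,590 g product.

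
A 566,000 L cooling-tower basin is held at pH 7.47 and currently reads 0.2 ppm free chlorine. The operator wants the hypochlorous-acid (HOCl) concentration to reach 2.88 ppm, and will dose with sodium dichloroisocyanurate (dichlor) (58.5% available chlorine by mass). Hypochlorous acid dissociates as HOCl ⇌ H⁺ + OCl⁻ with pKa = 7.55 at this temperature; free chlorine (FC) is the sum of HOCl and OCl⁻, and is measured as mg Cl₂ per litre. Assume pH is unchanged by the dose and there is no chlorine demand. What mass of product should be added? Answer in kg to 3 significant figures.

4.91 kg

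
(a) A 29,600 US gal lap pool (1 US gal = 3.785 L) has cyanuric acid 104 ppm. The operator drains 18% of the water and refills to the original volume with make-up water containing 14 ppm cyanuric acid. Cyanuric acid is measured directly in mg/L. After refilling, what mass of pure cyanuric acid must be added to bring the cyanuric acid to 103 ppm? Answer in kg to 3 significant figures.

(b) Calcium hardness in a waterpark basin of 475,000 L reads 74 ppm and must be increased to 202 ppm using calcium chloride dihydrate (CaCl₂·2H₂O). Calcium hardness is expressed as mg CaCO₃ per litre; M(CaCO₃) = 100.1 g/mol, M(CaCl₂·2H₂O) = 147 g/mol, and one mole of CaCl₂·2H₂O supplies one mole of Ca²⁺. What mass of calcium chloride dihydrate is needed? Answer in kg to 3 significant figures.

(a) 1.70 kg; (b) 89.3 kg

(a) Volume: 29,600 US gal × 3.785 L/gal = 112,036 L.
(a) After draining 18% and refilling: 104 × 0.82 + 14 × 0.18 = 87.8 ppm.
(a) Deficit to target: 103 − 87.8 = 15.2 mg/L.
(a) Mass: 15.2 mg/L × 112,036 L = 1703 g cyanuric acid.

(b) Hardness to add: (202 − 74) = 128 mg/L as CaCO₃ × 475,000 L = 60,800 g as CaCO₃.
(b) Moles of Ca²⁺ (1 mol Ca²⁺ ≡ 1 mol CaCO₃): 60,800 / 100.1 g/mol = 607.4 mol.
(b) Mass of CaCl₂·2H₂O: 607.4 × 147 = 89,290 g.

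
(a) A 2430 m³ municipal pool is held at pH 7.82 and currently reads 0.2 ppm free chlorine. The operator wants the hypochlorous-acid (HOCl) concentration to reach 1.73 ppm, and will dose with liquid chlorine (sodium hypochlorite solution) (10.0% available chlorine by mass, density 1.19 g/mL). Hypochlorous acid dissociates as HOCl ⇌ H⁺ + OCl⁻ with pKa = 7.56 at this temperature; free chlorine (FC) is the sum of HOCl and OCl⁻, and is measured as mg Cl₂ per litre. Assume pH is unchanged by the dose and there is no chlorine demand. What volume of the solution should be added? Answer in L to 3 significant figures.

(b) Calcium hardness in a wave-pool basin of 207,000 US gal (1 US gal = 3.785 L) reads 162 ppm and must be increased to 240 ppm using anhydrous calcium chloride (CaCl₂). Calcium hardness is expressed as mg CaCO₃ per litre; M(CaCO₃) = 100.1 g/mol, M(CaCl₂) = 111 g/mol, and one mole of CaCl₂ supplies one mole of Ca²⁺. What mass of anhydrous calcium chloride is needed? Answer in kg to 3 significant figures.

(a) 95.5 L; (b) 67.8 kg

(a) Volume: 2430 m³ = 2,430,000 L.
(a) [OCl⁻]/[HOCl] = 10^(pH − pKa) = 10^(7.82 − 7.56) = 1.82; fraction as HOCl = 1/(1 + 1.82) = 0.3546.
(a) Free chlorine required for 1.73 ppm HOCl: 1.73 / 0.3546 = 4.878 ppm.
(a) FC to add: 4.878 − 0.2 = 4.678 mg/L as Cl₂.
(a) Cl₂ equivalent: 4.678 mg/L × 2,430,000 L = 11,370 g.
(a) Product at 10.0% available Cl: 11,370 / 0.1 = 113,700 g.
(a) Volume: 113,700 g ÷ 1.19 g/mL = 95,530 mL.

(b) Volume: 207,000 US gal × 3.785 L/gal = 783,495 L.
(b) Hardness to add: (240 − 162) = 78 mg/L as CaCO₃ × 783,495 L = 61,110 g as CaCO₃.
(b) Moles of Ca²⁺ (1 mol Ca²⁺ ≡ 1 mol CaCO₃): 61,110 / 100.1 g/mol = 610.5 mol.
(b) Mass of CaCl₂: 610.5 × 111 = 67,770 g.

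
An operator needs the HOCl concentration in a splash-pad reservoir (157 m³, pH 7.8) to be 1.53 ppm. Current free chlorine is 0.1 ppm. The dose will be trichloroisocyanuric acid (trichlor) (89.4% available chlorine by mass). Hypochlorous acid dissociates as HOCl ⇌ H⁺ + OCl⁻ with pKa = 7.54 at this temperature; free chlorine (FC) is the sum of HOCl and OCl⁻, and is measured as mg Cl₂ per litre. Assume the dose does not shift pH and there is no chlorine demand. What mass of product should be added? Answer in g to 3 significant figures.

740 g

Volume: 157 m³ = 157,000 L.
[OCl⁻]/[HOCl] = 10^(pH − pKa) = 10^(7.8 − 7.54) = 1.82; fraction as HOCl = 1/(1 + 1.82) = 0.3546.
Free chlorine required for 1.53 ppm HOCl: 1.53 / 0.3546 = 4.314 ppm.
FC to add: 4.314 − 0.1 = 4.214 mg/L as Cl₂.
Cl₂ equivalent: 4.214 mg/L × 157,000 L = 661.6 g.
Product at 89.4% available Cl: 661.6 / 0.894 = 740.1 g.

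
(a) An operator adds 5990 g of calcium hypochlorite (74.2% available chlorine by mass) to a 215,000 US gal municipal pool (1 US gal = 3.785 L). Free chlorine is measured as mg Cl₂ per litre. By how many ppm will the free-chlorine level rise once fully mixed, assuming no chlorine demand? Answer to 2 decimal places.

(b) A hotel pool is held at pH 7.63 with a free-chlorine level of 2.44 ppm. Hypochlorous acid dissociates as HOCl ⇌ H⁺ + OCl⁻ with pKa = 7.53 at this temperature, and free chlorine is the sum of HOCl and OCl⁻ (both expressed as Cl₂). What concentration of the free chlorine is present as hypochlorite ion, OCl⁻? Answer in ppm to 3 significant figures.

(a) Volume: 215,000 US gal × 3.785 L/gal = 813,775 L.
(a) Available chlorine delivered: 5990 g × 0.742 = 4445 g as Cl₂.
(a) Concentration rise: 4445 g / 813,775 L = 5.462 mg/L = 5.46 ppm.

(b) [OCl⁻]/[HOCl] = 10^(pH − pKa) = 10^(7.63 − 7.53) = 10^0.10 = 1.259.
(b) Fraction as HOCl = 1 / (1 + 1.259) = 0.4427.
(b) OCl⁻ = (1 − 0.4427) × 2.44 ppm = 1.36 ppm.

(a) 5.46 ppm; (b) 1.36 ppm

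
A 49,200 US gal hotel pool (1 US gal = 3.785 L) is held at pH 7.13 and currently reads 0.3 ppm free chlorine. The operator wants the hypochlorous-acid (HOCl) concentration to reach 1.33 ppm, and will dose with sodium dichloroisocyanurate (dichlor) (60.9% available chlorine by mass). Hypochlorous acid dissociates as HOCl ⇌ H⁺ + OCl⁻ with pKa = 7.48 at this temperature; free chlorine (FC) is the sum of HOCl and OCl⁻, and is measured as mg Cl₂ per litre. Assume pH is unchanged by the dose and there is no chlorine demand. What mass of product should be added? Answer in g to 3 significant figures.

497 g

Volume: 49,200 US gal × 3.785 L/gal = 186,222 L.
[OCl⁻]/[HOCl] = 10^(pH − pKa) = 10^(7.13 − 7.48) = 0.4467; fraction as HOCl = 1/(1 + 0.4467) = 0.6912.
Free chlorine required for 1.33 ppm HOCl: 1.33 / 0.6912 = 1.924 ppm.
FC to add: 1.924 − 0.3 = 1.624 mg/L as Cl₂.
Cl₂ equivalent: 1.624 mg/L × 186,222 L = 302.4 g.
Product at 60.9% available Cl: 302.4 / 0.609 = 496.6 g.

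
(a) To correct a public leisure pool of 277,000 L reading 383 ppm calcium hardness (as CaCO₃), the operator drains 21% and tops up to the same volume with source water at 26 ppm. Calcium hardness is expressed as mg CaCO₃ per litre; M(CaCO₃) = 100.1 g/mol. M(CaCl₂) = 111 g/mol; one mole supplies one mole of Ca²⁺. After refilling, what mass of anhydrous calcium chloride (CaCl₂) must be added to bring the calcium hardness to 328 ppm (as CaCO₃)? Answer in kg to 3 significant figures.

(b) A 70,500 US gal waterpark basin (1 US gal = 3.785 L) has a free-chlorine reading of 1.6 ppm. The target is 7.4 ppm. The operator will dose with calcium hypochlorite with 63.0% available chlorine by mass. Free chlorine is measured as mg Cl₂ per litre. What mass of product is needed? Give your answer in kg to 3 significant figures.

(a) After draining 21% and refilling: 383 × 0.79 + 26 × 0.21 = 308.03 ppm.
(a) Deficit to target: 328 − 308.03 = 19.97 mg/L.
(a) As CaCO₃: 19.97 mg/L × 277,000 L = 5532 g; ÷ 100.1 = 55.26 mol Ca²⁺.
(a) Mass: 55.26 × 111 = 6134 g.

(b) Volume: 70,500 US gal × 3.785 L/gal = 266,842 L.
(b) Chlorine deficit: 7.4 − 1.6 = 5.8 ppm = 5.8 mg/L as Cl₂.
(b) Cl₂ equivalent needed: 5.8 mg/L × 266,842 L = 1,548,000 mg = 1548 g.
(b) Product at 63.0% available chlorine: 1548 / 0.63 = 2457 g.

(a) 6.13 kg; (b) 2.46 kg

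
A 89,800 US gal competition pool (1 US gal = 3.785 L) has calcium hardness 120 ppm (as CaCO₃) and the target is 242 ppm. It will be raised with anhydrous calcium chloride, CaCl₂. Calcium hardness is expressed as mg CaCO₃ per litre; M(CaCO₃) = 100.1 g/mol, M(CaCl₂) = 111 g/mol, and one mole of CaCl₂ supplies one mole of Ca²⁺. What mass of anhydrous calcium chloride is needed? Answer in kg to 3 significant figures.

Volume: 89,800 US gal × 3.785 L/gal = 339,893 L.
Hardness to add: (242 − 120) = 122 mg/L as CaCO₃ × 339,893 L = 41,470 g as CaCO₃.
Moles of Ca²⁺ (1 mol Ca²⁺ ≡ 1 mol CaCO₃): 41,470 / 100.1 g/mol = 414.3 mol.
Mass of CaCl₂: 414.3 × 111 = 45,980 g.

46.0 kg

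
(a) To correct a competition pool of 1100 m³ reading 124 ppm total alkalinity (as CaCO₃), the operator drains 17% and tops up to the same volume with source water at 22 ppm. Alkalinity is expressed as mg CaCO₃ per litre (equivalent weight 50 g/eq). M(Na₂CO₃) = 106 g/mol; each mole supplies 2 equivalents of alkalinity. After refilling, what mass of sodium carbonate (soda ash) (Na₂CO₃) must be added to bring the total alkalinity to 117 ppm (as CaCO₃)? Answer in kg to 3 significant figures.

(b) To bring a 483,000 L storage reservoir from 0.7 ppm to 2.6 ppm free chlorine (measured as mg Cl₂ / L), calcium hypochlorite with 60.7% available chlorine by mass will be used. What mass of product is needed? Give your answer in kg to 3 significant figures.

(a) 12.1 kg; (b) 1.51 kg

(a) Volume: 1100 m³ = 1,100,000 L.
(a) After draining 17% and refilling: 124 × 0.83 + 22 × 0.17 = 106.66 ppm.
(a) Deficit to target: 117 − 106.66 = 10.34 mg/L.
(a) As CaCO₃: 10.34 mg/L × 1,100,000 L = 11,370 g; ÷ 50 g/eq ÷ 2 = 113.7 mol Na₂CO₃.
(a) Mass: 113.7 × 106 = 12,060 g.

(b) Chlorine deficit: 2.6 − 0.7 = 1.9 ppm = 1.9 mg/L as Cl₂.
(b) Cl₂ equivalent needed: 1.9 mg/L × 483,000 L = 917,700 mg = 917.7 g.
(b) Product at 60.7% available chlorine: 917.7 / 0.607 = 1512 g.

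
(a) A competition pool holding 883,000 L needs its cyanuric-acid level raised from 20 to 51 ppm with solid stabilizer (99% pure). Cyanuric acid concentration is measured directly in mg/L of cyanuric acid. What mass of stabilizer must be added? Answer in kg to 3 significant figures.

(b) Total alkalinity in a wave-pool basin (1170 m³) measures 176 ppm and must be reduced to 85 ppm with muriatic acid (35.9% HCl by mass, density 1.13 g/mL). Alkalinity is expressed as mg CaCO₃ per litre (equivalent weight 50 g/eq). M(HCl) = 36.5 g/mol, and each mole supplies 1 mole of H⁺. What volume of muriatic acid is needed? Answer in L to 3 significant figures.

(a) CYA to add: (51 − 20) = 31 mg/L × 883,000 L = 27,370 g cyanuric acid.
(a) At 99% purity: 27,370 / 0.99 = 27,650 g product.

(b) Volume: 1170 m³ = 1,170,000 L.
(b) Alkalinity to neutralize: (176 − 85) = 91 mg/L as CaCO₃ × 1,170,000 L = 106,500 g as CaCO₃.
(b) Equivalents of H⁺ required: 106,500 ÷ 50 g/eq = 2129 eq = 2129 mol HCl.
(b) Mass of HCl: 2129 × 36.5 = 77,720 g.
(b) Mass of 35.9% solution: 77,720 / 0.359 = 216,500 g.
(b) Volume: 216,500 g ÷ 1.13 g/mL = 191,600 mL.

(a) 27.6 kg; (b) 192 L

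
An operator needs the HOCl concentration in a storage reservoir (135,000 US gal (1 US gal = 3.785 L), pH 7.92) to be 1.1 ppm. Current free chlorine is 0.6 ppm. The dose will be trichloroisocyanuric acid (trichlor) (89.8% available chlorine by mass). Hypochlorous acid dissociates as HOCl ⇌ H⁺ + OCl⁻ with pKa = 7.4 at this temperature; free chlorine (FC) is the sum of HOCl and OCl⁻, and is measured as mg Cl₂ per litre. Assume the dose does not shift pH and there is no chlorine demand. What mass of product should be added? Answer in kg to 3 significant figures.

2.36 kg

Volume: 135,000 US gal × 3.785 L/gal = 510,975 L.
[OCl⁻]/[HOCl] = 10^(pH − pKa) = 10^(7.92 − 7.4) = 3.311; fraction as HOCl = 1/(1 + 3.311) = 0.2319.
Free chlorine required for 1.1 ppm HOCl: 1.1 / 0.2319 = 4.742 ppm.
FC to add: 4.742 − 0.6 = 4.142 mg/L as Cl₂.
Cl₂ equivalent: 4.142 mg/L × 510,975 L = 2117 g.
Product at 89.8% available Cl: 2117 / 0.898 = 2357 g.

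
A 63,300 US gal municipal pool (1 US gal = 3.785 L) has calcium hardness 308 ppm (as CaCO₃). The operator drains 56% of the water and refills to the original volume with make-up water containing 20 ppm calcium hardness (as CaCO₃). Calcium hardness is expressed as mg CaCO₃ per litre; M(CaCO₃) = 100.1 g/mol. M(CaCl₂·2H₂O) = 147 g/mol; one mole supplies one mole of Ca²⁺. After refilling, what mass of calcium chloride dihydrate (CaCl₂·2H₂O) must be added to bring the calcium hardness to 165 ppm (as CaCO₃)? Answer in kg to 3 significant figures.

Volume: 63,300 US gal × 3.785 L/gal = 239,590 L.
After draining 56% and refilling: 308 × 0.44 + 20 × 0.56 = 146.72 ppm.
Deficit to target: 165 − 146.72 = 18.28 mg/L.
As CaCO₃: 18.28 mg/L × 239,590 L = 4380 g; ÷ 100.1 = 43.75 mol Ca²⁺.
Mass: 43.75 × 147 = 6432 g.

6.43 kg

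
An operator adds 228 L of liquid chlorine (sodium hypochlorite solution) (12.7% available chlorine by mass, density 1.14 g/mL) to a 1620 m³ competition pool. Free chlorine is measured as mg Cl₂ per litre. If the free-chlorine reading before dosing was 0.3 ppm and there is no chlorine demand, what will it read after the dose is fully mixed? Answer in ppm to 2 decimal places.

Volume: 1620 m³ = 1,620,000 L.
Mass of solution: 228 L × 1000 mL/L × 1.14 g/mL = 259,900 g.
Available chlorine delivered: 259,900 g × 0.127 = 33,010 g as Cl₂.
Concentration rise: 33,010 g / 1,620,000 L = 20.38 mg/L = 20.38 ppm.
Final FC: 0.3 + 20.38 = 20.68 ppm.

20.68 ppm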